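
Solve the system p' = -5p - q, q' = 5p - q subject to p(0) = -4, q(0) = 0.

p(t) = 8e^(-3t)sin(t) - 4e^(-3t)cos(t), q(t) = -20e^(-3t)sin(t)

Coefficient matrix A = [[-5, -1], [5, -1]].
Characteristic polynomial det(A - λI) = λ^2 + 6λ + 10 = 0.
Eigenvalues λ = -3 ± i (complex conjugate pair).
For λ=-3+i: an eigenvector is (-1,2) - i(0,-1) = (-1, 2 + i).
A real fundamental pair from Re and Im of e^((-3+i)t)v: X_1 = e^(-3t)(cos(t)·(-1,2) + sin(t)·(0,-1)), X_2 = e^(-3t)(sin(t)·(-1,2) - cos(t)·(0,-1)).
General solution: c_1X_1 + c_2X_2.
Applying p(0)=-4, q(0)=0 gives c_1=4, c_2=-8.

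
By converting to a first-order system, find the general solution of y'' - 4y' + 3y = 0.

Let x_1 = y, x_2 = y'. Then x_1' = x_2 and x_2' = -3x_1 + 4x_2.
A = [[0,1],[-3,4]]; det(A-λI) = λ^2 - 4λ + 3.
Eigenvalues λ = 1, 3 with eigenvectors (1,1), (1,3).

y(t) = c_1e^(t) + c_2e^(3t)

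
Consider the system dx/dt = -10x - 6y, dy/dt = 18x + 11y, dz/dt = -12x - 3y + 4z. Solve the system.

x(t) = 2K_1e^(-t) - K_2e^(2t), y(t) = -3K_1e^(-t) + 2K_2e^(2t), z(t) = 3K_1e^(-t) - 3K_2e^(2t) + K_3e^(4t)

Coefficient matrix A = [[-10, -6, 0], [18, 11, 0], [-12, -3, 4]].
det(A - λI) = 0 gives eigenvalues λ = -1, 2, 4.
For λ=-1: eigenvector (2,-3,3).
For λ=2: eigenvector (-1,2,-3).
For λ=4: eigenvector (0,0,1).
General solution: K_1e^(-t)(2,-3,3) + K_2e^(2t)(-1,2,-3) + K_3e^(4t)(0,0,1).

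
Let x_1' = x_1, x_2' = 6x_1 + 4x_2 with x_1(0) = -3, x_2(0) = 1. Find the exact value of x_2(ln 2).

A = [[1,0],[6,4]]; eigenvalues λ = 4, 1.
Eigenvectors: (0,1) for λ=4, (1,-2) for λ=1.
From the initial condition, c_1 = -5, c_2 = -3.
x_2(ln 2) = (-5)(2^4)(1) + (-3)(2^1)(-2) = -68.

-68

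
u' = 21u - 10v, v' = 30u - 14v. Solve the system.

Coefficient matrix A = [[21, -10], [30, -14]].
Characteristic polynomial det(A - λI) = λ^2 - 7λ + 6 = 0.
Eigenvalues λ = 1, 6.
For λ=1: (A-λI) row 1 is [20, -10], so an eigenvector is (-1, -2).
For λ=6: (A-λI) row 1 is [15, -10], so an eigenvector is (2, 3).
General solution: C_1e^(t)(-1,-2) + C_2e^(6t)(2,3).

u(t) = -C_1e^(t) + 2C_2e^(6t), v(t) = -2C_1e^(t) + 3C_2e^(6t)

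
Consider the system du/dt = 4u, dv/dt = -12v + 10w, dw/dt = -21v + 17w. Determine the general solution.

Coefficient matrix A = [[4, 0, 0], [0, -12, 10], [0, -21, 17]].
det(A - λI) = 0 gives eigenvalues λ = 3, 2, 4.
For λ=3: eigenvector (0,-2,-3).
For λ=2: eigenvector (0,-5,-7).
For λ=4: eigenvector (1,0,0).
General solution: c_1e^(3t)(0,-2,-3) + c_2e^(2t)(0,-5,-7) + c_3e^(4t)(1,0,0).

u(t) = c_3e^(4t), v(t) = -2c_1e^(3t) - 5c_2e^(2t), w(t) = -3c_1e^(3t) - 7c_2e^(2t)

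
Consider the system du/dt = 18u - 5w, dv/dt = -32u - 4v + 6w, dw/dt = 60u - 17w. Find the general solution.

Coefficient matrix A = [[18, 0, -5], [-32, -4, 6], [60, 0, -17]].
det(A - λI) = 0 gives eigenvalues λ = 3, -4, -2.
For λ=3: eigenvector (1,-2,3).
For λ=-4: eigenvector (0,1,0).
For λ=-2: eigenvector (1,-4,4).
General solution: C_1e^(3t)(1,-2,3) + C_2e^(-4t)(0,1,0) + C_3e^(-2t)(1,-4,4).

u(t) = C_1e^(3t) + C_3e^(-2t), v(t) = -2C_1e^(3t) + C_2e^(-4t) - 4C_3e^(-2t), w(t) = 3C_1e^(3t) + 4C_3e^(-2t)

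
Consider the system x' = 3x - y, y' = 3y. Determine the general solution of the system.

Coefficient matrix A = [[3, -1], [0, 3]].
Characteristic polynomial det(A - λI) = λ^2 - 6λ + 9 = 0.
Single eigenvalue λ = 3 with algebraic multiplicity 2.
Eigenvector v = (1,0); generalized eigenvector w with (A-λI)w=v is (-1,-1).
General solution: e^(3t)[C_1·v + C_2·(t·v + w)].

x(t) = C_1e^(3t) + C_2te^(3t) - C_2e^(3t), y(t) = -C_2e^(3t)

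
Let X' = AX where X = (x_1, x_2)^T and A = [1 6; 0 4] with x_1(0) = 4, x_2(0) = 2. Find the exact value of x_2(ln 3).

A = [[1,6],[0,4]]; eigenvalues λ = 1, 4.
Eigenvectors: (-1,0) for λ=1, (2,1) for λ=4.
From the initial condition, c_1 = 0, c_2 = 2.
x_2(ln 3) = (0)(3^1)(0) + (2)(3^4)(1) = 162.

162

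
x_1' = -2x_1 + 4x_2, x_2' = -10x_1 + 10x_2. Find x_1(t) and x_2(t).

x_1(t) = C_1e^(4t)sin(2t) + C_1e^(4t)cos(2t) + C_2e^(4t)sin(2t) - C_2e^(4t)cos(2t), x_2(t) = C_1e^(4t)sin(2t) + 2C_1e^(4t)cos(2t) + 2C_2e^(4t)sin(2t) - C_2e^(4t)cos(2t)

Coefficient matrix A = [[-2, 4], [-10, 10]].
Characteristic polynomial det(A - λI) = λ^2 - 8λ + 20 = 0.
Eigenvalues λ = 4 ± 2i (complex conjugate pair).
For λ=4+2i: an eigenvector is (1,2) - i(1,1) = (1 - i, 2 - i).
A real fundamental pair from Re and Im of e^((4+2i)t)v: X_1 = e^(4t)(cos(2t)·(1,2) + sin(2t)·(1,1)), X_2 = e^(4t)(sin(2t)·(1,2) - cos(2t)·(1,1)).
General solution: C_1X_1 + C_2X_2.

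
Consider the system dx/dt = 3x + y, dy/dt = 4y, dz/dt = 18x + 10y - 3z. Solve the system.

Coefficient matrix A = [[3, 1, 0], [0, 4, 0], [18, 10, -3]].
det(A - λI) = 0 gives eigenvalues λ = 3, 4, -3.
For λ=3: eigenvector (1,0,3).
For λ=4: eigenvector (1,1,4).
For λ=-3: eigenvector (0,0,1).
General solution: K_1e^(3t)(1,0,3) + K_2e^(4t)(1,1,4) + K_3e^(-3t)(0,0,1).

x(t) = K_1e^(3t) + K_2e^(4t), y(t) = K_2e^(4t), z(t) = 3K_1e^(3t) + 4K_2e^(4t) + K_3e^(-3t)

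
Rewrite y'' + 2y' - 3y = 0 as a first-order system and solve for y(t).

y(t) = c_1e^(t) + c_2e^(-3t)

Let x_1 = y, x_2 = y'. Then x_1' = x_2 and x_2' = 3x_1 - 2x_2.
A = [[0,1],[3,-2]]; det(A-λI) = λ^2 + 2λ - 3.
Eigenvalues λ = 1, -3 with eigenvectors (1,1), (1,-3).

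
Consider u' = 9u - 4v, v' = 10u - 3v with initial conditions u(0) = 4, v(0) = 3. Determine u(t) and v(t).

u(t) = 6e^(3t)sin(2t) + 4e^(3t)cos(2t), v(t) = 11e^(3t)sin(2t) + 3e^(3t)cos(2t)

Coefficient matrix A = [[9, -4], [10, -3]].
Characteristic polynomial det(A - λI) = λ^2 - 6λ + 13 = 0.
Eigenvalues λ = 3 ± 2i (complex conjugate pair).
For λ=3+2i: an eigenvector is (1,1) - i(1,2) = (1 - i, 1 - 2i).
A real fundamental pair from Re and Im of e^((3+2i)t)v: X_1 = e^(3t)(cos(2t)·(1,1) + sin(2t)·(1,2)), X_2 = e^(3t)(sin(2t)·(1,1) - cos(2t)·(1,2)).
General solution: C_1X_1 + C_2X_2.
Applying u(0)=4, v(0)=3 gives C_1=5, C_2=1.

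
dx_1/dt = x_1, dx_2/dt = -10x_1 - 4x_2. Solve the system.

Coefficient matrix A = [[1, 0], [-10, -4]].
Characteristic polynomial det(A - λI) = λ^2 + 3λ - 4 = 0.
Eigenvalues λ = -4, 1.
For λ=-4: (A-λI) row 1 is [5, 0], so an eigenvector is (0, 1).
For λ=1: (A-λI) row 2 is [-10, -5], so an eigenvector is (-1, 2).
General solution: K_1e^(-4t)(0,1) + K_2e^(t)(-1,2).

x_1(t) = -K_2e^(t), x_2(t) = K_1e^(-4t) + 2K_2e^(t)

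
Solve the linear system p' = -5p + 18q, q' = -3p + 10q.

Coefficient matrix A = [[-5, 18], [-3, 10]].
Characteristic polynomial det(A - λI) = λ^2 - 5λ + 4 = 0.
Eigenvalues λ = 4, 1.
For λ=4: (A-λI) row 1 is [-9, 18], so an eigenvector is (-2, -1).
For λ=1: (A-λI) row 1 is [-6, 18], so an eigenvector is (3, 1).
General solution: C_1e^(4t)(-2,-1) + C_2e^(t)(3,1).

p(t) = -2C_1e^(4t) + 3C_2e^(t), q(t) = -C_1e^(4t) + C_2e^(t)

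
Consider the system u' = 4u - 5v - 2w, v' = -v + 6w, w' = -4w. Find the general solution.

Coefficient matrix A = [[4, -5, -2], [0, -1, 6], [0, 0, -4]].
det(A - λI) = 0 gives eigenvalues λ = 4, -1, -4.
For λ=4: eigenvector (1,0,0).
For λ=-1: eigenvector (1,1,0).
For λ=-4: eigenvector (-1,-2,1).
General solution: c_1e^(4t)(1,0,0) + c_2e^(-t)(1,1,0) + c_3e^(-4t)(-1,-2,1).

u(t) = c_1e^(4t) + c_2e^(-t) - c_3e^(-4t), v(t) = c_2e^(-t) - 2c_3e^(-4t), w(t) = c_3e^(-4t)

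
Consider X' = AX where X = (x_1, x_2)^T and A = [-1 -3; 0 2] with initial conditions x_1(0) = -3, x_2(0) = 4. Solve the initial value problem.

Coefficient matrix A = [[-1, -3], [0, 2]].
Characteristic polynomial det(A - λI) = λ^2 - λ - 2 = 0.
Eigenvalues λ = 2, -1.
For λ=2: (A-λI) row 1 is [-3, -3], so an eigenvector is (1, -1).
For λ=-1: (A-λI) row 1 is [0, -3], so an eigenvector is (-1, 0).
General solution: K_1e^(2t)(1,-1) + K_2e^(-t)(-1,0).
Applying x_1(0)=-3, x_2(0)=4 gives K_1=-4, K_2=-1.

x_1(t) = -4e^(2t) + e^(-t), x_2(t) = 4e^(2t)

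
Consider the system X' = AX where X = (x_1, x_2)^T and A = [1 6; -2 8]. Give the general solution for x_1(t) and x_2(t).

x_1(t) = -3C_1e^(5t) + 2C_2e^(4t), x_2(t) = -2C_1e^(5t) + C_2e^(4t)

Coefficient matrix A = [[1, 6], [-2, 8]].
Characteristic polynomial det(A - λI) = λ^2 - 9λ + 20 = 0.
Eigenvalues λ = 5, 4.
For λ=5: (A-λI) row 1 is [-4, 6], so an eigenvector is (-3, -2).
For λ=4: (A-λI) row 1 is [-3, 6], so an eigenvector is (2, 1).
General solution: C_1e^(5t)(-3,-2) + C_2e^(4t)(2,1).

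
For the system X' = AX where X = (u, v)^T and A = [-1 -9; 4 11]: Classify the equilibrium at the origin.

A = [[-1,-9],[4,11]]; det(A-λI) = λ^2 - 10λ + 25.
repeated λ = 5 with a single eigenvector.

unstable improper node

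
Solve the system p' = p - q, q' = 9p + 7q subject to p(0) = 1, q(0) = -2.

Coefficient matrix A = [[1, -1], [9, 7]].
Characteristic polynomial det(A - λI) = λ^2 - 8λ + 16 = 0.
Single eigenvalue λ = 4 with algebraic multiplicity 2.
Eigenvector v = (-1,3); generalized eigenvector w with (A-λI)w=v is (1,-2).
General solution: e^(4t)[C_1·v + C_2·(t·v + w)].
Applying p(0)=1, q(0)=-2 gives C_1=0, C_2=1.

p(t) = -te^(4t) + e^(4t), q(t) = 3te^(4t) - 2e^(4t)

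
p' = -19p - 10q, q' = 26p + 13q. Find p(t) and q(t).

Coefficient matrix A = [[-19, -10], [26, 13]].
Characteristic polynomial det(A - λI) = λ^2 + 6λ + 13 = 0.
Eigenvalues λ = -3 ± 2i (complex conjugate pair).
For λ=-3+2i: an eigenvector is (2,-3) - i(-1,2) = (2 + i, -3 - 2i).
A real fundamental pair from Re and Im of e^((-3+2i)t)v: X_1 = e^(-3t)(cos(2t)·(2,-3) + sin(2t)·(-1,2)), X_2 = e^(-3t)(sin(2t)·(2,-3) - cos(2t)·(-1,2)).
General solution: c_1X_1 + c_2X_2.

p(t) = -c_1e^(-3t)sin(2t) + 2c_1e^(-3t)cos(2t) + 2c_2e^(-3t)sin(2t) + c_2e^(-3t)cos(2t), q(t) = 2c_1e^(-3t)sin(2t) - 3c_1e^(-3t)cos(2t) - 3c_2e^(-3t)sin(2t) - 2c_2e^(-3t)cos(2t)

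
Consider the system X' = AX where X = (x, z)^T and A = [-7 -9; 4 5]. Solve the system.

x(t) = 3c_1e^(-t) + 3c_2te^(-t) - 2c_2e^(-t), z(t) = -2c_1e^(-t) - 2c_2te^(-t) + c_2e^(-t)

Coefficient matrix A = [[-7, -9], [4, 5]].
Characteristic polynomial det(A - λI) = λ^2 + 2λ + 1 = 0.
Single eigenvalue λ = -1 with algebraic multiplicity 2.
Eigenvector v = (3,-2); generalized eigenvector w with (A-λI)w=v is (-2,1).
General solution: e^(-t)[c_1·v + c_2·(t·v + w)].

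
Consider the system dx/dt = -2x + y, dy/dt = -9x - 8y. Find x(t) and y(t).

Coefficient matrix A = [[-2, 1], [-9, -8]].
Characteristic polynomial det(A - λI) = λ^2 + 10λ + 25 = 0.
Single eigenvalue λ = -5 with algebraic multiplicity 2.
Eigenvector v = (1,-3); generalized eigenvector w with (A-λI)w=v is (0,1).
General solution: e^(-5t)[K_1·v + K_2·(t·v + w)].

x(t) = K_1e^(-5t) + K_2te^(-5t), y(t) = -3K_1e^(-5t) - 3K_2te^(-5t) + K_2e^(-5t)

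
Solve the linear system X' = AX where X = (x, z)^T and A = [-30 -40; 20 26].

Coefficient matrix A = [[-30, -40], [20, 26]].
Characteristic polynomial det(A - λI) = λ^2 + 4λ + 20 = 0.
Eigenvalues λ = -2 ± 4i (complex conjugate pair).
For λ=-2+4i: an eigenvector is (-3,2) - i(1,-1) = (-3 - i, 2 + i).
A real fundamental pair from Re and Im of e^((-2+4i)t)v: X_1 = e^(-2t)(cos(4t)·(-3,2) + sin(4t)·(1,-1)), X_2 = e^(-2t)(sin(4t)·(-3,2) - cos(4t)·(1,-1)).
General solution: K_1X_1 + K_2X_2.

x(t) = K_1e^(-2t)sin(4t) - 3K_1e^(-2t)cos(4t) - 3K_2e^(-2t)sin(4t) - K_2e^(-2t)cos(4t), z(t) = -K_1e^(-2t)sin(4t) + 2K_1e^(-2t)cos(4t) + 2K_2e^(-2t)sin(4t) + K_2e^(-2t)cos(4t)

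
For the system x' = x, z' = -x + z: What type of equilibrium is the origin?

A = [[1,0],[-1,1]]; det(A-λI) = λ^2 - 2λ + 1.
repeated λ = 1 with a single eigenvector.

unstable improper node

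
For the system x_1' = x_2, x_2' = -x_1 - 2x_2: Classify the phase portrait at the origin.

A = [[0,1],[-1,-2]]; det(A-λI) = λ^2 + 2λ + 1.
repeated λ = -1 with a single eigenvector.

stable improper node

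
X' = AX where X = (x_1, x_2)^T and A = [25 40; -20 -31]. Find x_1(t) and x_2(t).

Coefficient matrix A = [[25, 40], [-20, -31]].
Characteristic polynomial det(A - λI) = λ^2 + 6λ + 25 = 0.
Eigenvalues λ = -3 ± 4i (complex conjugate pair).
For λ=-3+4i: an eigenvector is (3,-2) - i(1,-1) = (3 - i, -2 + i).
A real fundamental pair from Re and Im of e^((-3+4i)t)v: X_1 = e^(-3t)(cos(4t)·(3,-2) + sin(4t)·(1,-1)), X_2 = e^(-3t)(sin(4t)·(3,-2) - cos(4t)·(1,-1)).
General solution: C_1X_1 + C_2X_2.

x_1(t) = C_1e^(-3t)sin(4t) + 3C_1e^(-3t)cos(4t) + 3C_2e^(-3t)sin(4t) - C_2e^(-3t)cos(4t), x_2(t) = -C_1e^(-3t)sin(4t) - 2C_1e^(-3t)cos(4t) - 2C_2e^(-3t)sin(4t) + C_2e^(-3t)cos(4t)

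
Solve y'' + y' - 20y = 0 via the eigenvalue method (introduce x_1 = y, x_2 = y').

y(t) = K_1e^(4t) + K_2e^(-5t)

Let x_1 = y, x_2 = y'. Then x_1' = x_2 and x_2' = 20x_1 - x_2.
A = [[0,1],[20,-1]]; det(A-λI) = λ^2 + λ - 20.
Eigenvalues λ = 4, -5 with eigenvectors (1,4), (1,-5).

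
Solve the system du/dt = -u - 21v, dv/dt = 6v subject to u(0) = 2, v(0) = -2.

u(t) = 6e^(6t) - 4e^(-t), v(t) = -2e^(6t)

Coefficient matrix A = [[-1, -21], [0, 6]].
Characteristic polynomial det(A - λI) = λ^2 - 5λ - 6 = 0.
Eigenvalues λ = 6, -1.
For λ=6: (A-λI) row 1 is [-7, -21], so an eigenvector is (3, -1).
For λ=-1: (A-λI) row 1 is [0, -21], so an eigenvector is (-1, 0).
General solution: C_1e^(6t)(3,-1) + C_2e^(-t)(-1,0).
Applying u(0)=2, v(0)=-2 gives C_1=2, C_2=4.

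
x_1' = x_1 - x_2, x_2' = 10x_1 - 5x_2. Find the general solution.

x_1(t) = -K_1e^(-2t)sin(t) + K_2e^(-2t)cos(t), x_2(t) = -3K_1e^(-2t)sin(t) + K_1e^(-2t)cos(t) + K_2e^(-2t)sin(t) + 3K_2e^(-2t)cos(t)

Coefficient matrix A = [[1, -1], [10, -5]].
Characteristic polynomial det(A - λI) = λ^2 + 4λ + 5 = 0.
Eigenvalues λ = -2 ± i (complex conjugate pair).
For λ=-2+i: an eigenvector is (0,1) - i(-1,-3) = (0 + i, 1 + 3i).
A real fundamental pair from Re and Im of e^((-2+i)t)v: X_1 = e^(-2t)(cos(t)·(0,1) + sin(t)·(-1,-3)), X_2 = e^(-2t)(sin(t)·(0,1) - cos(t)·(-1,-3)).
General solution: K_1X_1 + K_2X_2.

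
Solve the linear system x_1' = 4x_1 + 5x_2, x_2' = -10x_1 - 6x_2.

x_1(t) = K_1e^(-t)cos(5t) + K_2e^(-t)sin(5t), x_2(t) = -K_1e^(-t)sin(5t) - K_1e^(-t)cos(5t) - K_2e^(-t)sin(5t) + K_2e^(-t)cos(5t)

Coefficient matrix A = [[4, 5], [-10, -6]].
Characteristic polynomial det(A - λI) = λ^2 + 2λ + 26 = 0.
Eigenvalues λ = -1 ± 5i (complex conjugate pair).
For λ=-1+5i: an eigenvector is (1,-1) - i(0,-1) = (1, -1 + i).
A real fundamental pair from Re and Im of e^((-1+5i)t)v: X_1 = e^(-t)(cos(5t)·(1,-1) + sin(5t)·(0,-1)), X_2 = e^(-t)(sin(5t)·(1,-1) - cos(5t)·(0,-1)).
General solution: K_1X_1 + K_2X_2.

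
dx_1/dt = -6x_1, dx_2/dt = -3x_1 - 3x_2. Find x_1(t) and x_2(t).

Coefficient matrix A = [[-6, 0], [-3, -3]].
Characteristic polynomial det(A - λI) = λ^2 + 9λ + 18 = 0.
Eigenvalues λ = -3, -6.
For λ=-3: (A-λI) row 1 is [-3, 0], so an eigenvector is (0, 1).
For λ=-6: (A-λI) row 2 is [-3, 3], so an eigenvector is (-1, -1).
General solution: K_1e^(-3t)(0,1) + K_2e^(-6t)(-1,-1).

x_1(t) = -K_2e^(-6t), x_2(t) = K_1e^(-3t) - K_2e^(-6t)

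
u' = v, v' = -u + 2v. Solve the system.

Coefficient matrix A = [[0, 1], [-1, 2]].
Characteristic polynomial det(A - λI) = λ^2 - 2λ + 1 = 0.
Single eigenvalue λ = 1 with algebraic multiplicity 2.
Eigenvector v = (-1,-1); generalized eigenvector w with (A-λI)w=v is (1,0).
General solution: e^(t)[K_1·v + K_2·(t·v + w)].

u(t) = -K_1e^(t) - K_2te^(t) + K_2e^(t), v(t) = -K_1e^(t) - K_2te^(t)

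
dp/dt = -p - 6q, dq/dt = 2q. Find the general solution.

p(t) = -C_1e^(-t) + 2C_2e^(2t), q(t) = -C_2e^(2t)

Coefficient matrix A = [[-1, -6], [0, 2]].
Characteristic polynomial det(A - λI) = λ^2 - λ - 2 = 0.
Eigenvalues λ = -1, 2.
For λ=-1: (A-λI) row 1 is [0, -6], so an eigenvector is (-1, 0).
For λ=2: (A-λI) row 1 is [-3, -6], so an eigenvector is (2, -1).
General solution: C_1e^(-t)(-1,0) + C_2e^(2t)(2,-1).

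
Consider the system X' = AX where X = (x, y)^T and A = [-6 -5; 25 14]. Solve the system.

Coefficient matrix A = [[-6, -5], [25, 14]].
Characteristic polynomial det(A - λI) = λ^2 - 8λ + 41 = 0.
Eigenvalues λ = 4 ± 5i (complex conjugate pair).
For λ=4+5i: an eigenvector is (1,-2) - i(0,1) = (1, -2 - i).
A real fundamental pair from Re and Im of e^((4+5i)t)v: X_1 = e^(4t)(cos(5t)·(1,-2) + sin(5t)·(0,1)), X_2 = e^(4t)(sin(5t)·(1,-2) - cos(5t)·(0,1)).
General solution: K_1X_1 + K_2X_2.

x(t) = K_1e^(4t)cos(5t) + K_2e^(4t)sin(5t), y(t) = K_1e^(4t)sin(5t) - 2K_1e^(4t)cos(5t) - 2K_2e^(4t)sin(5t) - K_2e^(4t)cos(5t)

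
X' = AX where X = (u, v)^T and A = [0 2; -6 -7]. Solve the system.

Coefficient matrix A = [[0, 2], [-6, -7]].
Characteristic polynomial det(A - λI) = λ^2 + 7λ + 12 = 0.
Eigenvalues λ = -3, -4.
For λ=-3: (A-λI) row 1 is [3, 2], so an eigenvector is (-2, 3).
For λ=-4: (A-λI) row 1 is [4, 2], so an eigenvector is (-1, 2).
General solution: c_1e^(-3t)(-2,3) + c_2e^(-4t)(-1,2).

u(t) = -2c_1e^(-3t) - c_2e^(-4t), v(t) = 3c_1e^(-3t) + 2c_2e^(-4t)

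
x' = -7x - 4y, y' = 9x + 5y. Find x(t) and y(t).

x(t) = 2K_1e^(-t) + 2K_2te^(-t) + K_2e^(-t), y(t) = -3K_1e^(-t) - 3K_2te^(-t) - 2K_2e^(-t)

Coefficient matrix A = [[-7, -4], [9, 5]].
Characteristic polynomial det(A - λI) = λ^2 + 2λ + 1 = 0.
Single eigenvalue λ = -1 with algebraic multiplicity 2.
Eigenvector v = (2,-3); generalized eigenvector w with (A-λI)w=v is (1,-2).
General solution: e^(-t)[K_1·v + K_2·(t·v + w)].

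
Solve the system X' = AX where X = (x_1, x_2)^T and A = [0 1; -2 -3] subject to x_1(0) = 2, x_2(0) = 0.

Coefficient matrix A = [[0, 1], [-2, -3]].
Characteristic polynomial det(A - λI) = λ^2 + 3λ + 2 = 0.
Eigenvalues λ = -2, -1.
For λ=-2: (A-λI) row 1 is [2, 1], so an eigenvector is (-1, 2).
For λ=-1: (A-λI) row 1 is [1, 1], so an eigenvector is (-1, 1).
General solution: K_1e^(-2t)(-1,2) + K_2e^(-t)(-1,1).
Applying x_1(0)=2, x_2(0)=0 gives K_1=2, K_2=-4.

x_1(t) = 4e^(-t) - 2e^(-2t), x_2(t) = -4e^(-t) + 4e^(-2t)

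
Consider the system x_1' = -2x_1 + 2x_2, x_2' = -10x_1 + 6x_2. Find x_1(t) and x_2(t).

x_1(t) = C_1e^(2t)sin(2t) - C_2e^(2t)cos(2t), x_2(t) = 2C_1e^(2t)sin(2t) + C_1e^(2t)cos(2t) + C_2e^(2t)sin(2t) - 2C_2e^(2t)cos(2t)

Coefficient matrix A = [[-2, 2], [-10, 6]].
Characteristic polynomial det(A - λI) = λ^2 - 4λ + 8 = 0.
Eigenvalues λ = 2 ± 2i (complex conjugate pair).
For λ=2+2i: an eigenvector is (0,1) - i(1,2) = (0 - i, 1 - 2i).
A real fundamental pair from Re and Im of e^((2+2i)t)v: X_1 = e^(2t)(cos(2t)·(0,1) + sin(2t)·(1,2)), X_2 = e^(2t)(sin(2t)·(0,1) - cos(2t)·(1,2)).
General solution: C_1X_1 + C_2X_2.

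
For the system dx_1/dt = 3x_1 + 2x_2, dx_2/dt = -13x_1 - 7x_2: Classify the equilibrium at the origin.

stable spiral

A = [[3,2],[-13,-7]]; det(A-λI) = λ^2 + 4λ + 5.
λ = -2 ± i: negative real part.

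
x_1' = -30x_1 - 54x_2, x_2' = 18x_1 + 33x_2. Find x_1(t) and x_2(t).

Coefficient matrix A = [[-30, -54], [18, 33]].
Characteristic polynomial det(A - λI) = λ^2 - 3λ - 18 = 0.
Eigenvalues λ = -3, 6.
For λ=-3: (A-λI) row 1 is [-27, -54], so an eigenvector is (-2, 1).
For λ=6: (A-λI) row 1 is [-36, -54], so an eigenvector is (3, -2).
General solution: c_1e^(-3t)(-2,1) + c_2e^(6t)(3,-2).

x_1(t) = -2c_1e^(-3t) + 3c_2e^(6t), x_2(t) = c_1e^(-3t) - 2c_2e^(6t)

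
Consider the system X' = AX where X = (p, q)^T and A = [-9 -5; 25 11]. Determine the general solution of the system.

Coefficient matrix A = [[-9, -5], [25, 11]].
Characteristic polynomial det(A - λI) = λ^2 - 2λ + 26 = 0.
Eigenvalues λ = 1 ± 5i (complex conjugate pair).
For λ=1+5i: an eigenvector is (0,-1) - i(1,-2) = (0 - i, -1 + 2i).
A real fundamental pair from Re and Im of e^((1+5i)t)v: X_1 = e^(t)(cos(5t)·(0,-1) + sin(5t)·(1,-2)), X_2 = e^(t)(sin(5t)·(0,-1) - cos(5t)·(1,-2)).
General solution: K_1X_1 + K_2X_2.

p(t) = K_1e^(t)sin(5t) - K_2e^(t)cos(5t), q(t) = -2K_1e^(t)sin(5t) - K_1e^(t)cos(5t) - K_2e^(t)sin(5t) + 2K_2e^(t)cos(5t)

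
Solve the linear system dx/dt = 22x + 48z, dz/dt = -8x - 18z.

x(t) = 2C_1e^(-2t) + 3C_2e^(6t), z(t) = -C_1e^(-2t) - C_2e^(6t)

Coefficient matrix A = [[22, 48], [-8, -18]].
Characteristic polynomial det(A - λI) = λ^2 - 4λ - 12 = 0.
Eigenvalues λ = -2, 6.
For λ=-2: (A-λI) row 1 is [24, 48], so an eigenvector is (2, -1).
For λ=6: (A-λI) row 1 is [16, 48], so an eigenvector is (3, -1).
General solution: C_1e^(-2t)(2,-1) + C_2e^(6t)(3,-1).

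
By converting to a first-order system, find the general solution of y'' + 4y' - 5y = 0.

Let x_1 = y, x_2 = y'. Then x_1' = x_2 and x_2' = 5x_1 - 4x_2.
A = [[0,1],[5,-4]]; det(A-λI) = λ^2 + 4λ - 5.
Eigenvalues λ = 1, -5 with eigenvectors (1,1), (1,-5).

y(t) = C_1e^(t) + C_2e^(-5t)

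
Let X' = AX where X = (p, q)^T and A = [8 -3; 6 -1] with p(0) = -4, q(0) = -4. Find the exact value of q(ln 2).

-128

A = [[8,-3],[6,-1]]; eigenvalues λ = 2, 5.
Eigenvectors: (1,2) for λ=2, (1,1) for λ=5.
From the initial condition, c_1 = 0, c_2 = -4.
q(ln 2) = (0)(2^2)(2) + (-4)(2^5)(1) = -128.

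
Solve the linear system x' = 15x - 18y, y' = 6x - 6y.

x(t) = 2K_1e^(6t) - 3K_2e^(3t), y(t) = K_1e^(6t) - 2K_2e^(3t)

Coefficient matrix A = [[15, -18], [6, -6]].
Characteristic polynomial det(A - λI) = λ^2 - 9λ + 18 = 0.
Eigenvalues λ = 6, 3.
For λ=6: (A-λI) row 1 is [9, -18], so an eigenvector is (2, 1).
For λ=3: (A-λI) row 1 is [12, -18], so an eigenvector is (-3, -2).
General solution: K_1e^(6t)(2,1) + K_2e^(3t)(-3,-2).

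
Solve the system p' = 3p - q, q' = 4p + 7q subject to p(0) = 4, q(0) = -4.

p(t) = -4te^(5t) + 4e^(5t), q(t) = 8te^(5t) - 4e^(5t)

Coefficient matrix A = [[3, -1], [4, 7]].
Characteristic polynomial det(A - λI) = λ^2 - 10λ + 25 = 0.
Single eigenvalue λ = 5 with algebraic multiplicity 2.
Eigenvector v = (1,-2); generalized eigenvector w with (A-λI)w=v is (-1,1).
General solution: e^(5t)[c_1·v + c_2·(t·v + w)].
Applying p(0)=4, q(0)=-4 gives c_1=0, c_2=-4.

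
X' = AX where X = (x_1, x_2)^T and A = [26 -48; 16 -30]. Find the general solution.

Coefficient matrix A = [[26, -48], [16, -30]].
Characteristic polynomial det(A - λI) = λ^2 + 4λ - 12 = 0.
Eigenvalues λ = 2, -6.
For λ=2: (A-λI) row 1 is [24, -48], so an eigenvector is (-2, -1).
For λ=-6: (A-λI) row 1 is [32, -48], so an eigenvector is (3, 2).
General solution: c_1e^(2t)(-2,-1) + c_2e^(-6t)(3,2).

x_1(t) = -2c_1e^(2t) + 3c_2e^(-6t), x_2(t) = -c_1e^(2t) + 2c_2e^(-6t)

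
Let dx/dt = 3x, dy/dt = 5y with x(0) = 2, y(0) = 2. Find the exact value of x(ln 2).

A = [[3,0],[0,5]]; eigenvalues λ = 5, 3.
Eigenvectors: (0,1) for λ=5, (-1,0) for λ=3.
From the initial condition, c_1 = 2, c_2 = -2.
x(ln 2) = (2)(2^5)(0) + (-2)(2^3)(-1) = 16.

16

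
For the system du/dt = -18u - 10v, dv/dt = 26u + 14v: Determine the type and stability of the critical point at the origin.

stable spiral

A = [[-18,-10],[26,14]]; det(A-λI) = λ^2 + 4λ + 8.
λ = -2 ± 2i: negative real part.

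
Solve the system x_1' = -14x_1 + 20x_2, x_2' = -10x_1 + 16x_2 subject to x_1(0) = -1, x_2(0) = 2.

Coefficient matrix A = [[-14, 20], [-10, 16]].
Characteristic polynomial det(A - λI) = λ^2 - 2λ - 24 = 0.
Eigenvalues λ = 6, -4.
For λ=6: (A-λI) row 1 is [-20, 20], so an eigenvector is (1, 1).
For λ=-4: (A-λI) row 1 is [-10, 20], so an eigenvector is (2, 1).
General solution: C_1e^(6t)(1,1) + C_2e^(-4t)(2,1).
Applying x_1(0)=-1, x_2(0)=2 gives C_1=5, C_2=-3.

x_1(t) = 5e^(6t) - 6e^(-4t), x_2(t) = 5e^(6t) - 3e^(-4t)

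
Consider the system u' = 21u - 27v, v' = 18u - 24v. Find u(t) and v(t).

u(t) = 3K_1e^(3t) + K_2e^(-6t), v(t) = 2K_1e^(3t) + K_2e^(-6t)

Coefficient matrix A = [[21, -27], [18, -24]].
Characteristic polynomial det(A - λI) = λ^2 + 3λ - 18 = 0.
Eigenvalues λ = 3, -6.
For λ=3: (A-λI) row 1 is [18, -27], so an eigenvector is (3, 2).
For λ=-6: (A-λI) row 1 is [27, -27], so an eigenvector is (1, 1).
General solution: K_1e^(3t)(3,2) + K_2e^(-6t)(1,1).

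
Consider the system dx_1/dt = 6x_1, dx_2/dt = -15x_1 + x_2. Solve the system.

x_1(t) = C_1e^(6t), x_2(t) = -3C_1e^(6t) - C_2e^(t)

Coefficient matrix A = [[6, 0], [-15, 1]].
Characteristic polynomial det(A - λI) = λ^2 - 7λ + 6 = 0.
Eigenvalues λ = 6, 1.
For λ=6: (A-λI) row 2 is [-15, -5], so an eigenvector is (1, -3).
For λ=1: (A-λI) row 1 is [5, 0], so an eigenvector is (0, -1).
General solution: C_1e^(6t)(1,-3) + C_2e^(t)(0,-1).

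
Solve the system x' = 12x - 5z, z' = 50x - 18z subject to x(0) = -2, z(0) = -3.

Coefficient matrix A = [[12, -5], [50, -18]].
Characteristic polynomial det(A - λI) = λ^2 + 6λ + 34 = 0.
Eigenvalues λ = -3 ± 5i (complex conjugate pair).
For λ=-3+5i: an eigenvector is (1,3) - i(0,1) = (1, 3 - i).
A real fundamental pair from Re and Im of e^((-3+5i)t)v: X_1 = e^(-3t)(cos(5t)·(1,3) + sin(5t)·(0,1)), X_2 = e^(-3t)(sin(5t)·(1,3) - cos(5t)·(0,1)).
General solution: c_1X_1 + c_2X_2.
Applying x(0)=-2, z(0)=-3 gives c_1=-2, c_2=-3.

x(t) = -3e^(-3t)sin(5t) - 2e^(-3t)cos(5t), z(t) = -11e^(-3t)sin(5t) - 3e^(-3t)cos(5t)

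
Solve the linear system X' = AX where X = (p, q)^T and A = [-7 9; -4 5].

p(t) = 3c_1e^(-t) + 3c_2te^(-t) + c_2e^(-t), q(t) = 2c_1e^(-t) + 2c_2te^(-t) + c_2e^(-t)

Coefficient matrix A = [[-7, 9], [-4, 5]].
Characteristic polynomial det(A - λI) = λ^2 + 2λ + 1 = 0.
Single eigenvalue λ = -1 with algebraic multiplicity 2.
Eigenvector v = (3,2); generalized eigenvector w with (A-λI)w=v is (1,1).
General solution: e^(-t)[c_1·v + c_2·(t·v + w)].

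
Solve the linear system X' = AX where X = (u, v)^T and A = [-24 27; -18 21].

Coefficient matrix A = [[-24, 27], [-18, 21]].
Characteristic polynomial det(A - λI) = λ^2 + 3λ - 18 = 0.
Eigenvalues λ = 3, -6.
For λ=3: (A-λI) row 1 is [-27, 27], so an eigenvector is (1, 1).
For λ=-6: (A-λI) row 1 is [-18, 27], so an eigenvector is (-3, -2).
General solution: C_1e^(3t)(1,1) + C_2e^(-6t)(-3,-2).

u(t) = C_1e^(3t) - 3C_2e^(-6t), v(t) = C_1e^(3t) - 2C_2e^(-6t)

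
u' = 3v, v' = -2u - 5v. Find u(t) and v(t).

Coefficient matrix A = [[0, 3], [-2, -5]].
Characteristic polynomial det(A - λI) = λ^2 + 5λ + 6 = 0.
Eigenvalues λ = -2, -3.
For λ=-2: (A-λI) row 1 is [2, 3], so an eigenvector is (-3, 2).
For λ=-3: (A-λI) row 1 is [3, 3], so an eigenvector is (1, -1).
General solution: K_1e^(-2t)(-3,2) + K_2e^(-3t)(1,-1).

u(t) = -3K_1e^(-2t) + K_2e^(-3t), v(t) = 2K_1e^(-2t) - K_2e^(-3t)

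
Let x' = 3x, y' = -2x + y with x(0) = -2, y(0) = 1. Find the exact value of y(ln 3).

A = [[3,0],[-2,1]]; eigenvalues λ = 1, 3.
Eigenvectors: (0,1) for λ=1, (-1,1) for λ=3.
From the initial condition, c_1 = -1, c_2 = 2.
y(ln 3) = (-1)(3^1)(1) + (2)(3^3)(1) = 51.

51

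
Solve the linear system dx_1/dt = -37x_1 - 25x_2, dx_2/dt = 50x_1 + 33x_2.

Coefficient matrix A = [[-37, -25], [50, 33]].
Characteristic polynomial det(A - λI) = λ^2 + 4λ + 29 = 0.
Eigenvalues λ = -2 ± 5i (complex conjugate pair).
For λ=-2+5i: an eigenvector is (2,-3) - i(1,-1) = (2 - i, -3 + i).
A real fundamental pair from Re and Im of e^((-2+5i)t)v: X_1 = e^(-2t)(cos(5t)·(2,-3) + sin(5t)·(1,-1)), X_2 = e^(-2t)(sin(5t)·(2,-3) - cos(5t)·(1,-1)).
General solution: K_1X_1 + K_2X_2.

x_1(t) = K_1e^(-2t)sin(5t) + 2K_1e^(-2t)cos(5t) + 2K_2e^(-2t)sin(5t) - K_2e^(-2t)cos(5t), x_2(t) = -K_1e^(-2t)sin(5t) - 3K_1e^(-2t)cos(5t) - 3K_2e^(-2t)sin(5t) + K_2e^(-2t)cos(5t)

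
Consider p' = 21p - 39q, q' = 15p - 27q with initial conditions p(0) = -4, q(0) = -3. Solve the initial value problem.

p(t) = 7e^(-3t)sin(3t) - 4e^(-3t)cos(3t), q(t) = 4e^(-3t)sin(3t) - 3e^(-3t)cos(3t)

Coefficient matrix A = [[21, -39], [15, -27]].
Characteristic polynomial det(A - λI) = λ^2 + 6λ + 18 = 0.
Eigenvalues λ = -3 ± 3i (complex conjugate pair).
For λ=-3+3i: an eigenvector is (3,2) - i(-2,-1) = (3 + 2i, 2 + i).
A real fundamental pair from Re and Im of e^((-3+3i)t)v: X_1 = e^(-3t)(cos(3t)·(3,2) + sin(3t)·(-2,-1)), X_2 = e^(-3t)(sin(3t)·(3,2) - cos(3t)·(-2,-1)).
General solution: c_1X_1 + c_2X_2.
Applying p(0)=-4, q(0)=-3 gives c_1=-2, c_2=1.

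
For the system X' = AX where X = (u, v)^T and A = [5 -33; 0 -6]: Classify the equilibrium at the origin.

A = [[5,-33],[0,-6]]; det(A-λI) = λ^2 + λ - 30.
λ = -6, 5: opposite signs.

saddle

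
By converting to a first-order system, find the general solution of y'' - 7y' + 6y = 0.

Let x_1 = y, x_2 = y'. Then x_1' = x_2 and x_2' = -6x_1 + 7x_2.
A = [[0,1],[-6,7]]; det(A-λI) = λ^2 - 7λ + 6.
Eigenvalues λ = 1, 6 with eigenvectors (1,1), (1,6).

y(t) = C_1e^(t) + C_2e^(6t)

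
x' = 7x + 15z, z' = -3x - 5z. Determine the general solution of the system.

Coefficient matrix A = [[7, 15], [-3, -5]].
Characteristic polynomial det(A - λI) = λ^2 - 2λ + 10 = 0.
Eigenvalues λ = 1 ± 3i (complex conjugate pair).
For λ=1+3i: an eigenvector is (1,0) - i(2,-1) = (1 - 2i, 0 + i).
A real fundamental pair from Re and Im of e^((1+3i)t)v: X_1 = e^(t)(cos(3t)·(1,0) + sin(3t)·(2,-1)), X_2 = e^(t)(sin(3t)·(1,0) - cos(3t)·(2,-1)).
General solution: C_1X_1 + C_2X_2.

x(t) = 2C_1e^(t)sin(3t) + C_1e^(t)cos(3t) + C_2e^(t)sin(3t) - 2C_2e^(t)cos(3t), z(t) = -C_1e^(t)sin(3t) + C_2e^(t)cos(3t)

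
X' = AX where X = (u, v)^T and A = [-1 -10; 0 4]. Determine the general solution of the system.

Coefficient matrix A = [[-1, -10], [0, 4]].
Characteristic polynomial det(A - λI) = λ^2 - 3λ - 4 = 0.
Eigenvalues λ = 4, -1.
For λ=4: (A-λI) row 1 is [-5, -10], so an eigenvector is (2, -1).
For λ=-1: (A-λI) row 1 is [0, -10], so an eigenvector is (1, 0).
General solution: c_1e^(4t)(2,-1) + c_2e^(-t)(1,0).

u(t) = 2c_1e^(4t) + c_2e^(-t), v(t) = -c_1e^(4t)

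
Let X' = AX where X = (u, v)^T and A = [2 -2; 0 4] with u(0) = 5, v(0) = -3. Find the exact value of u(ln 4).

A = [[2,-2],[0,4]]; eigenvalues λ = 2, 4.
Eigenvectors: (-1,0) for λ=2, (-1,1) for λ=4.
From the initial condition, c_1 = -2, c_2 = -3.
u(ln 4) = (-2)(4^2)(-1) + (-3)(4^4)(-1) = 800.

800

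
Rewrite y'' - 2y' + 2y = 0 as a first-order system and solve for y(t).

y(t) = C_1e^(t)cos(t) + C_2e^(t)sin(t)

Let x_1 = y, x_2 = y'. Then x_1' = x_2 and x_2' = -2x_1 + 2x_2.
A = [[0,1],[-2,2]]; det(A-λI) = λ^2 - 2λ + 2.
Eigenvalues λ = 1 ± i.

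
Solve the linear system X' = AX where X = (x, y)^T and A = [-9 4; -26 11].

Coefficient matrix A = [[-9, 4], [-26, 11]].
Characteristic polynomial det(A - λI) = λ^2 - 2λ + 5 = 0.
Eigenvalues λ = 1 ± 2i (complex conjugate pair).
For λ=1+2i: an eigenvector is (-1,-2) - i(1,3) = (-1 - i, -2 - 3i).
A real fundamental pair from Re and Im of e^((1+2i)t)v: X_1 = e^(t)(cos(2t)·(-1,-2) + sin(2t)·(1,3)), X_2 = e^(t)(sin(2t)·(-1,-2) - cos(2t)·(1,3)).
General solution: C_1X_1 + C_2X_2.

x(t) = C_1e^(t)sin(2t) - C_1e^(t)cos(2t) - C_2e^(t)sin(2t) - C_2e^(t)cos(2t), y(t) = 3C_1e^(t)sin(2t) - 2C_1e^(t)cos(2t) - 2C_2e^(t)sin(2t) - 3C_2e^(t)cos(2t)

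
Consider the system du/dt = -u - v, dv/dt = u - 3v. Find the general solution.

u(t) = -c_1e^(-2t) - c_2te^(-2t), v(t) = -c_1e^(-2t) - c_2te^(-2t) + c_2e^(-2t)

Coefficient matrix A = [[-1, -1], [1, -3]].
Characteristic polynomial det(A - λI) = λ^2 + 4λ + 4 = 0.
Single eigenvalue λ = -2 with algebraic multiplicity 2.
Eigenvector v = (-1,-1); generalized eigenvector w with (A-λI)w=v is (0,1).
General solution: e^(-2t)[c_1·v + c_2·(t·v + w)].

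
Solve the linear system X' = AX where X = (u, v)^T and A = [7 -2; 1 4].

u(t) = -2C_1e^(6t) + C_2e^(5t), v(t) = -C_1e^(6t) + C_2e^(5t)

Coefficient matrix A = [[7, -2], [1, 4]].
Characteristic polynomial det(A - λI) = λ^2 - 11λ + 30 = 0.
Eigenvalues λ = 6, 5.
For λ=6: (A-λI) row 1 is [1, -2], so an eigenvector is (-2, -1).
For λ=5: (A-λI) row 1 is [2, -2], so an eigenvector is (1, 1).
General solution: C_1e^(6t)(-2,-1) + C_2e^(5t)(1,1).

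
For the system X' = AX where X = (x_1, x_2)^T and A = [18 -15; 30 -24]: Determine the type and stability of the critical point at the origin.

stable spiral

A = [[18,-15],[30,-24]]; det(A-λI) = λ^2 + 6λ + 18.
λ = -3 ± 3i: negative real part.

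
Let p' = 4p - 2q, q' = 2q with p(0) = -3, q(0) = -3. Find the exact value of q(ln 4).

-48

A = [[4,-2],[0,2]]; eigenvalues λ = 2, 4.
Eigenvectors: (1,1) for λ=2, (-1,0) for λ=4.
From the initial condition, c_1 = -3, c_2 = 0.
q(ln 4) = (-3)(4^2)(1) + (0)(4^4)(0) = -48.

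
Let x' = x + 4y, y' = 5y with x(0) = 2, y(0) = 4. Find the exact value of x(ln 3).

A = [[1,4],[0,5]]; eigenvalues λ = 1, 5.
Eigenvectors: (-1,0) for λ=1, (1,1) for λ=5.
From the initial condition, c_1 = 2, c_2 = 4.
x(ln 3) = (2)(3^1)(-1) + (4)(3^5)(1) = 966.

966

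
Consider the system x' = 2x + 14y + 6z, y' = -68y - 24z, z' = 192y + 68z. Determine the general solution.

x(t) = C_1e^(2t) + C_2e^(-4t) + 2C_3e^(4t), y(t) = 3C_2e^(-4t) - C_3e^(4t), z(t) = -8C_2e^(-4t) + 3C_3e^(4t)

Coefficient matrix A = [[2, 14, 6], [0, -68, -24], [0, 192, 68]].
det(A - λI) = 0 gives eigenvalues λ = 2, -4, 4.
For λ=2: eigenvector (1,0,0).
For λ=-4: eigenvector (1,3,-8).
For λ=4: eigenvector (2,-1,3).
General solution: C_1e^(2t)(1,0,0) + C_2e^(-4t)(1,3,-8) + C_3e^(4t)(2,-1,3).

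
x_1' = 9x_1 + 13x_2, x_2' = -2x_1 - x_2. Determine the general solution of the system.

x_1(t) = 2K_1e^(4t)sin(t) + 3K_1e^(4t)cos(t) + 3K_2e^(4t)sin(t) - 2K_2e^(4t)cos(t), x_2(t) = -K_1e^(4t)sin(t) - K_1e^(4t)cos(t) - K_2e^(4t)sin(t) + K_2e^(4t)cos(t)

Coefficient matrix A = [[9, 13], [-2, -1]].
Characteristic polynomial det(A - λI) = λ^2 - 8λ + 17 = 0.
Eigenvalues λ = 4 ± i (complex conjugate pair).
For λ=4+i: an eigenvector is (3,-1) - i(2,-1) = (3 - 2i, -1 + i).
A real fundamental pair from Re and Im of e^((4+i)t)v: X_1 = e^(4t)(cos(t)·(3,-1) + sin(t)·(2,-1)), X_2 = e^(4t)(sin(t)·(3,-1) - cos(t)·(2,-1)).
General solution: K_1X_1 + K_2X_2.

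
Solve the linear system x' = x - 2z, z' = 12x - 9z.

x(t) = -C_1e^(-3t) - C_2e^(-5t), z(t) = -2C_1e^(-3t) - 3C_2e^(-5t)

Coefficient matrix A = [[1, -2], [12, -9]].
Characteristic polynomial det(A - λI) = λ^2 + 8λ + 15 = 0.
Eigenvalues λ = -3, -5.
For λ=-3: (A-λI) row 1 is [4, -2], so an eigenvector is (-1, -2).
For λ=-5: (A-λI) row 1 is [6, -2], so an eigenvector is (-1, -3).
General solution: C_1e^(-3t)(-1,-2) + C_2e^(-5t)(-1,-3).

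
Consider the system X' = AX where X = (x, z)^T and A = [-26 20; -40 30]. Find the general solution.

Coefficient matrix A = [[-26, 20], [-40, 30]].
Characteristic polynomial det(A - λI) = λ^2 - 4λ + 20 = 0.
Eigenvalues λ = 2 ± 4i (complex conjugate pair).
For λ=2+4i: an eigenvector is (2,3) - i(1,1) = (2 - i, 3 - i).
A real fundamental pair from Re and Im of e^((2+4i)t)v: X_1 = e^(2t)(cos(4t)·(2,3) + sin(4t)·(1,1)), X_2 = e^(2t)(sin(4t)·(2,3) - cos(4t)·(1,1)).
General solution: C_1X_1 + C_2X_2.

x(t) = C_1e^(2t)sin(4t) + 2C_1e^(2t)cos(4t) + 2C_2e^(2t)sin(4t) - C_2e^(2t)cos(4t), z(t) = C_1e^(2t)sin(4t) + 3C_1e^(2t)cos(4t) + 3C_2e^(2t)sin(4t) - C_2e^(2t)cos(4t)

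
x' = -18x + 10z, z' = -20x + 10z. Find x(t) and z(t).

x(t) = 2c_1e^(-4t)sin(2t) - c_1e^(-4t)cos(2t) - c_2e^(-4t)sin(2t) - 2c_2e^(-4t)cos(2t), z(t) = 3c_1e^(-4t)sin(2t) - c_1e^(-4t)cos(2t) - c_2e^(-4t)sin(2t) - 3c_2e^(-4t)cos(2t)

Coefficient matrix A = [[-18, 10], [-20, 10]].
Characteristic polynomial det(A - λI) = λ^2 + 8λ + 20 = 0.
Eigenvalues λ = -4 ± 2i (complex conjugate pair).
For λ=-4+2i: an eigenvector is (-1,-1) - i(2,3) = (-1 - 2i, -1 - 3i).
A real fundamental pair from Re and Im of e^((-4+2i)t)v: X_1 = e^(-4t)(cos(2t)·(-1,-1) + sin(2t)·(2,3)), X_2 = e^(-4t)(sin(2t)·(-1,-1) - cos(2t)·(2,3)).
General solution: c_1X_1 + c_2X_2.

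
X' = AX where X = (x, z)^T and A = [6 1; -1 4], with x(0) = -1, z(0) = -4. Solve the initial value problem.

Coefficient matrix A = [[6, 1], [-1, 4]].
Characteristic polynomial det(A - λI) = λ^2 - 10λ + 25 = 0.
Single eigenvalue λ = 5 with algebraic multiplicity 2.
Eigenvector v = (1,-1); generalized eigenvector w with (A-λI)w=v is (1,0).
General solution: e^(5t)[C_1·v + C_2·(t·v + w)].
Applying x(0)=-1, z(0)=-4 gives C_1=4, C_2=-5.

x(t) = -5te^(5t) - e^(5t), z(t) = 5te^(5t) - 4e^(5t)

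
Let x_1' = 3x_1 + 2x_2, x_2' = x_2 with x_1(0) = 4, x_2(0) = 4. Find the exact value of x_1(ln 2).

A = [[3,2],[0,1]]; eigenvalues λ = 3, 1.
Eigenvectors: (1,0) for λ=3, (1,-1) for λ=1.
From the initial condition, c_1 = 8, c_2 = -4.
x_1(ln 2) = (8)(2^3)(1) + (-4)(2^1)(1) = 56.

56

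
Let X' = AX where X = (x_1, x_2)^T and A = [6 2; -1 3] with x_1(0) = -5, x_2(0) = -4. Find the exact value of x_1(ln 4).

A = [[6,2],[-1,3]]; eigenvalues λ = 4, 5.
Eigenvectors: (1,-1) for λ=4, (2,-1) for λ=5.
From the initial condition, c_1 = 13, c_2 = -9.
x_1(ln 4) = (13)(4^4)(1) + (-9)(4^5)(2) = -15104.

-15104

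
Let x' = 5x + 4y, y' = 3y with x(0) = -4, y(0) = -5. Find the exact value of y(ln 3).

A = [[5,4],[0,3]]; eigenvalues λ = 3, 5.
Eigenvectors: (-2,1) for λ=3, (1,0) for λ=5.
From the initial condition, c_1 = -5, c_2 = -14.
y(ln 3) = (-5)(3^3)(1) + (-14)(3^5)(0) = -135.

-135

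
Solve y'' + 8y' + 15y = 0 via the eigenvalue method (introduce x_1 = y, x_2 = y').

Let x_1 = y, x_2 = y'. Then x_1' = x_2 and x_2' = -15x_1 - 8x_2.
A = [[0,1],[-15,-8]]; det(A-λI) = λ^2 + 8λ + 15.
Eigenvalues λ = -3, -5 with eigenvectors (1,-3), (1,-5).

y(t) = c_1e^(-3t) + c_2e^(-5t)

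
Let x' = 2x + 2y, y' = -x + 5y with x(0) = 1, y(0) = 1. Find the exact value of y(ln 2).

A = [[2,2],[-1,5]]; eigenvalues λ = 3, 4.
Eigenvectors: (-2,-1) for λ=3, (-1,-1) for λ=4.
From the initial condition, c_1 = 0, c_2 = -1.
y(ln 2) = (0)(2^3)(-1) + (-1)(2^4)(-1) = 16.

16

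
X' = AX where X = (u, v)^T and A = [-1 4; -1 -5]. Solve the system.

u(t) = -2c_1e^(-3t) - 2c_2te^(-3t) + c_2e^(-3t), v(t) = c_1e^(-3t) + c_2te^(-3t) - c_2e^(-3t)

Coefficient matrix A = [[-1, 4], [-1, -5]].
Characteristic polynomial det(A - λI) = λ^2 + 6λ + 9 = 0.
Single eigenvalue λ = -3 with algebraic multiplicity 2.
Eigenvector v = (-2,1); generalized eigenvector w with (A-λI)w=v is (1,-1).
General solution: e^(-3t)[c_1·v + c_2·(t·v + w)].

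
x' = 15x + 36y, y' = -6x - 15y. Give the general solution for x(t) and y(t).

Coefficient matrix A = [[15, 36], [-6, -15]].
Characteristic polynomial det(A - λI) = λ^2 - 9 = 0.
Eigenvalues λ = -3, 3.
For λ=-3: (A-λI) row 1 is [18, 36], so an eigenvector is (2, -1).
For λ=3: (A-λI) row 1 is [12, 36], so an eigenvector is (-3, 1).
General solution: K_1e^(-3t)(2,-1) + K_2e^(3t)(-3,1).

x(t) = 2K_1e^(-3t) - 3K_2e^(3t), y(t) = -K_1e^(-3t) + K_2e^(3t)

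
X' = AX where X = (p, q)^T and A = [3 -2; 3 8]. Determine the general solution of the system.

Coefficient matrix A = [[3, -2], [3, 8]].
Characteristic polynomial det(A - λI) = λ^2 - 11λ + 30 = 0.
Eigenvalues λ = 5, 6.
For λ=5: (A-λI) row 1 is [-2, -2], so an eigenvector is (1, -1).
For λ=6: (A-λI) row 1 is [-3, -2], so an eigenvector is (-2, 3).
General solution: c_1e^(5t)(1,-1) + c_2e^(6t)(-2,3).

p(t) = c_1e^(5t) - 2c_2e^(6t), q(t) = -c_1e^(5t) + 3c_2e^(6t)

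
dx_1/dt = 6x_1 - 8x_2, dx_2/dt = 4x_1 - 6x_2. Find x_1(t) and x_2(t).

Coefficient matrix A = [[6, -8], [4, -6]].
Characteristic polynomial det(A - λI) = λ^2 - 4 = 0.
Eigenvalues λ = -2, 2.
For λ=-2: (A-λI) row 1 is [8, -8], so an eigenvector is (-1, -1).
For λ=2: (A-λI) row 1 is [4, -8], so an eigenvector is (-2, -1).
General solution: c_1e^(-2t)(-1,-1) + c_2e^(2t)(-2,-1).

x_1(t) = -c_1e^(-2t) - 2c_2e^(2t), x_2(t) = -c_1e^(-2t) - c_2e^(2t)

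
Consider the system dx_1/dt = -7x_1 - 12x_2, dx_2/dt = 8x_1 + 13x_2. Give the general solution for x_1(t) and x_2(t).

x_1(t) = -K_1e^(5t) + 3K_2e^(t), x_2(t) = K_1e^(5t) - 2K_2e^(t)

Coefficient matrix A = [[-7, -12], [8, 13]].
Characteristic polynomial det(A - λI) = λ^2 - 6λ + 5 = 0.
Eigenvalues λ = 5, 1.
For λ=5: (A-λI) row 1 is [-12, -12], so an eigenvector is (-1, 1).
For λ=1: (A-λI) row 1 is [-8, -12], so an eigenvector is (3, -2).
General solution: K_1e^(5t)(-1,1) + K_2e^(t)(3,-2).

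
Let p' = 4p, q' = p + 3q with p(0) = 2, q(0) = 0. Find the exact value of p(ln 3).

A = [[4,0],[1,3]]; eigenvalues λ = 3, 4.
Eigenvectors: (0,-1) for λ=3, (1,1) for λ=4.
From the initial condition, c_1 = 2, c_2 = 2.
p(ln 3) = (2)(3^3)(0) + (2)(3^4)(1) = 162.

162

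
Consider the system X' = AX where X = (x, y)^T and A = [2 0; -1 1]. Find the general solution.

x(t) = K_1e^(2t), y(t) = -K_1e^(2t) - K_2e^(t)

Coefficient matrix A = [[2, 0], [-1, 1]].
Characteristic polynomial det(A - λI) = λ^2 - 3λ + 2 = 0.
Eigenvalues λ = 2, 1.
For λ=2: (A-λI) row 2 is [-1, -1], so an eigenvector is (1, -1).
For λ=1: (A-λI) row 1 is [1, 0], so an eigenvector is (0, -1).
General solution: K_1e^(2t)(1,-1) + K_2e^(t)(0,-1).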